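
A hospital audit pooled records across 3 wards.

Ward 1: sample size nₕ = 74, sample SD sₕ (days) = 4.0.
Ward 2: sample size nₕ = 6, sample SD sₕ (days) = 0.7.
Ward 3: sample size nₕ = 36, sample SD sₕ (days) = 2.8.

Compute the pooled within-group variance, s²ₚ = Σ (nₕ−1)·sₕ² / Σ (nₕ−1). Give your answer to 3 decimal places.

12.786

Degrees of freedom: 73 + 5 + 35 = 113.
Σ(nₕ−1)sₕ² = 73·16 + 5·0.49 + 35·7.84 = 1444.85.
s²ₚ = 1444.85 / 113 = 12.78628... → 12.786.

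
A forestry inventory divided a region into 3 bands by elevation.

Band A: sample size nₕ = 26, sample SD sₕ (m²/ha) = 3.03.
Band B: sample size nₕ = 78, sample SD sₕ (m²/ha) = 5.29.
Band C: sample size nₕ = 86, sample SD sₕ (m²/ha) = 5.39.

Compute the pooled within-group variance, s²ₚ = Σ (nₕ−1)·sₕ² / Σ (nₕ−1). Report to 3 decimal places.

A: (26−1)·3.03² = 25·9.1809 = 229.5225
B: (78−1)·5.29² = 77·27.9841 = 2154.7757
C: (86−1)·5.39² = 85·29.0521 = 2469.4285
Numerator = 4853.7267; denominator = Σ(nₕ−1) = 187.
s²ₚ = 4853.7267/187 = 25.95576... → 25.956.

25.956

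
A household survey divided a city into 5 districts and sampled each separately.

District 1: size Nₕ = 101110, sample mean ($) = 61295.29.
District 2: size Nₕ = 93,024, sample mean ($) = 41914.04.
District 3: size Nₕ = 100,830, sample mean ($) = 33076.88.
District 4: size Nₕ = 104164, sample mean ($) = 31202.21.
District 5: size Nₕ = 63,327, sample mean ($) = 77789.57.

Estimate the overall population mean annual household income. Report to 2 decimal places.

N = 101110 + 93024 + 100830 + 104164 + 63327 = 462455.
Overall mean = Σ (Nₕ/N)·x̄ₕ — weight by population share, not a simple average.
Σ Nₕx̄ₕ = 101110·61295.29 + 93024·41914.04 + 100830·33076.88 + 104164·31202.21 + 63327·77789.57 = 6197566771.9 + 3899011656.96 + 3335141810.4 + 3250147002.44 + 4926180099.39 = 21608047341.09.
Divide by N: 21608047341.09 / 462455 = 46724.6485... → 46724.65.

46724.65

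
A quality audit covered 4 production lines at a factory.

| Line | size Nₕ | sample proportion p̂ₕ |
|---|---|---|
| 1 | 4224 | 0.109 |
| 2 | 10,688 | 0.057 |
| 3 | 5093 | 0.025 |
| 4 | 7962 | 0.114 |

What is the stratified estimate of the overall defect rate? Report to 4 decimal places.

N = 4224 + 10688 + 5093 + 7962 = 27967.
Overall proportion = Σ (Nₕ/N)·p̂ₕ.
Σ Nₕp̂ₕ = 460.416 + 609.216 + 127.325 + 907.668 = 2104.625.
2104.625 / 27967 = 0.075254... → 0.0753.

0.0753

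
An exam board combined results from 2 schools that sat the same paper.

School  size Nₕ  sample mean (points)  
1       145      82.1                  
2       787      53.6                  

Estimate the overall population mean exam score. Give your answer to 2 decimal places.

x̄_st = (Σ Nₕx̄ₕ) / (Σ Nₕ) = (145·82.1 + 787·53.6) / 932
= 54087.7 / 932 = 58.0340... → 58.03.

58.03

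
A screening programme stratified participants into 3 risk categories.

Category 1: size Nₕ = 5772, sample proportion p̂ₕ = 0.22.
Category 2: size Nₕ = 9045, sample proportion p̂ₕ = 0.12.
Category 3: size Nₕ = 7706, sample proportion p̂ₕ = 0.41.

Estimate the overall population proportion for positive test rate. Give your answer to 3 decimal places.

Wₕ = Nₕ/N with N = 22523: 0.2563, 0.4016, 0.3421.
p̂_st = 0.2563·0.22 + 0.4016·0.12 + 0.3421·0.41 ≈ 0.24485... → 0.245.

0.245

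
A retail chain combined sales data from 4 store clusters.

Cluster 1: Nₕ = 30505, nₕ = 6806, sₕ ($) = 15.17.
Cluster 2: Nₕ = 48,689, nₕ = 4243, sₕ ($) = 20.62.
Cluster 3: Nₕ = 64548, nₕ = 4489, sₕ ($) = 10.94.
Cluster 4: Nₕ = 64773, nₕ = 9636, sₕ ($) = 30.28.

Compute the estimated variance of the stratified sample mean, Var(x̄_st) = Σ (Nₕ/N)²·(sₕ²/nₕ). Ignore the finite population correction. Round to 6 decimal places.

0.017924

N = 208515. Term for each stratum: Wₕ²sₕ²/nₕ.
Var(x̄_st) = 0.000723680 + 0.005463757 + 0.002554912 + 0.009181811 = 0.017924161 → 0.017924.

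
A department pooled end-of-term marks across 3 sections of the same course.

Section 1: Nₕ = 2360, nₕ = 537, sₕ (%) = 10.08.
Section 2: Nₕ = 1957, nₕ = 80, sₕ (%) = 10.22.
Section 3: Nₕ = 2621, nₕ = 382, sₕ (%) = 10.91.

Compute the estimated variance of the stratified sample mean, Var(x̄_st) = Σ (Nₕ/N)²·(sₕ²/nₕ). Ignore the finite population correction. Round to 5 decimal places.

N = 6938. Term for each stratum: Wₕ²sₕ²/nₕ.
Var(x̄_st) = 0.02189284 + 0.10387831 + 0.04446841 = 0.17023956 → 0.17024.

0.17024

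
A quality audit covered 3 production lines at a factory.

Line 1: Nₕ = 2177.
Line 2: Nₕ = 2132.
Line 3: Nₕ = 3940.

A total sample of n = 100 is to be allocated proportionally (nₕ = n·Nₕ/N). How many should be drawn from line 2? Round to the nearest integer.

26

N = 2177 + 2132 + 3940 = 8249.
n_2 = 100·2132/8249 = 25.846... → 26.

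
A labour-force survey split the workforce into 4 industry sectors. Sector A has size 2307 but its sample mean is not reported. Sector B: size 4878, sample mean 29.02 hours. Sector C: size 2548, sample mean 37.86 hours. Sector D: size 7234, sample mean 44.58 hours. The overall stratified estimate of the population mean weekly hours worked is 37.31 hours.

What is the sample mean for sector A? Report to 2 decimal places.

N = 2307 + 4878 + 2548 + 7234 = 16967.
Overall total = μ·N = 37.31·16967 = 633038.77.
Subtract the known strata: 4878·29.02 + 2548·37.86 + 7234·44.58 = 560518.56.
Remaining total for sector A: 633038.77 − 560518.56 = 72520.21.
Divide by its size: 72520.21 / 2307 = 31.4349... → 31.43.

31.43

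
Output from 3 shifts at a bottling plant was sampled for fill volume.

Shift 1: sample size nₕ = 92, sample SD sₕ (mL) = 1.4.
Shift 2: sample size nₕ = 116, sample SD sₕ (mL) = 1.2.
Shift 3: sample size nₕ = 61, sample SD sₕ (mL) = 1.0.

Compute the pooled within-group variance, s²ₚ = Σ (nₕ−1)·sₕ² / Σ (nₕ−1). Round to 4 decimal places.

1.5186

1: (92−1)·1.4² = 91·1.96 = 178.36
2: (116−1)·1.2² = 115·1.44 = 165.6
3: (61−1)·1.0² = 60·1 = 60
Numerator = 403.96; denominator = Σ(nₕ−1) = 266.
s²ₚ = 403.96/266 = 1.518647... → 1.5186.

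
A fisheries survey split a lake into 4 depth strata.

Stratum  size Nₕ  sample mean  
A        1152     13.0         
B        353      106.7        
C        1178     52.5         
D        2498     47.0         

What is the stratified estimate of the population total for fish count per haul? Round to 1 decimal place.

231892.1

Population total = Σ Nₕ·x̄ₕ (each stratum's size times its mean).
1152·13.0 + 353·106.7 + 1178·52.5 + 2498·47.0 = 14976 + 37665.1 + 61845 + 117406 = 231892.1.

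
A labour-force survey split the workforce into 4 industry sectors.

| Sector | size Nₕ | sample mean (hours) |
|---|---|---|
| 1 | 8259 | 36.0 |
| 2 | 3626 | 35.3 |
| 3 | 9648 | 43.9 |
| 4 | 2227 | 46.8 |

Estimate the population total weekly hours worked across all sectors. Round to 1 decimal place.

Estimate total by summing Nₕ·x̄ₕ over strata.
8259·36.0 + 3626·35.3 + 9648·43.9 + 2227·46.8 = 297324 + 127997.8 + 423547.2 + 104223.6 = 953092.6.

953092.6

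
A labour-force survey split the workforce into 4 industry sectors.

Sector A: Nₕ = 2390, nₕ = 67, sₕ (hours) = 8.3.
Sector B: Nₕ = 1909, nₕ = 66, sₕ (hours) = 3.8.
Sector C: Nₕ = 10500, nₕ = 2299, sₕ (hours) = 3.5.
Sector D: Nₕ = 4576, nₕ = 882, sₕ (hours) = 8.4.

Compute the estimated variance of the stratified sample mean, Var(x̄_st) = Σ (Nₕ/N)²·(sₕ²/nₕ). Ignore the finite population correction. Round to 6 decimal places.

0.023797

N = 19375; Wₕ = Nₕ/N.
sector A: (2390/19375)²·8.3²/67 = 0.015645655
sector B: (1909/19375)²·3.8²/66 = 0.002123986
sector C: (10500/19375)²·3.5²/2299 = 0.001564921
sector D: (4576/19375)²·8.4²/882 = 0.004462504
Sum = 0.023797066 → 0.023797.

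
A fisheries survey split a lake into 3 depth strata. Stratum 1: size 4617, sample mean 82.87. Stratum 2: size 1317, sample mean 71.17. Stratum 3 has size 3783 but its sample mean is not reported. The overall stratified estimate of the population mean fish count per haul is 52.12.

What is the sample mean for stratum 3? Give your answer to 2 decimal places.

Σ Nₕx̄ₕ = N·μ, so 3783·x̄_3 = 9717·52.12 − (4617·82.87 + 1317·71.17).
= 506450.04 − 476341.68 = 30108.36.
x̄_3 = 30108.36 / 3783 = 7.9589... → 7.96.

7.96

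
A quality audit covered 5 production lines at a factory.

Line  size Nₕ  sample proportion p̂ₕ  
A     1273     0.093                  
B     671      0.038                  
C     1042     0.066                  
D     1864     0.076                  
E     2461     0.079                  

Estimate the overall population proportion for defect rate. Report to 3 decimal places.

N = 1273 + 671 + 1042 + 1864 + 2461 = 7311.
Overall proportion = Σ (Nₕ/N)·p̂ₕ.
Σ Nₕp̂ₕ = 118.389 + 25.498 + 68.772 + 141.664 + 194.419 = 548.742.
548.742 / 7311 = 0.07506... → 0.075.

0.075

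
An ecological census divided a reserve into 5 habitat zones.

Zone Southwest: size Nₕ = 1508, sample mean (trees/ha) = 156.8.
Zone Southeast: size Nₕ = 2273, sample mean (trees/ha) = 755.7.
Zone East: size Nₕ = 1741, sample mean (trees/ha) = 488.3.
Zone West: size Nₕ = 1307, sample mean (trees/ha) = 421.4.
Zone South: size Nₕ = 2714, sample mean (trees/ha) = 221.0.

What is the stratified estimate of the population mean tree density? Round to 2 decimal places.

414.42

x̄_st = (Σ Nₕx̄ₕ) / (Σ Nₕ) = (1508·156.8 + 2273·755.7 + 1741·488.3 + 1307·421.4 + 2714·221.0) / 9543
= 3954854.6 / 9543 = 414.4247... → 414.42.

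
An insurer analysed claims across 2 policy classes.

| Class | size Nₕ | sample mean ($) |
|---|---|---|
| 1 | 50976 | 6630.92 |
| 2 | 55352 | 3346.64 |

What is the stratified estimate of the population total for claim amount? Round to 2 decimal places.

523260995.20

1: 50976·6630.92 = 338017777.92
2: 55352·3346.64 = 185243217.28
τ̂ = Σ Nₕx̄ₕ = 523260995.20.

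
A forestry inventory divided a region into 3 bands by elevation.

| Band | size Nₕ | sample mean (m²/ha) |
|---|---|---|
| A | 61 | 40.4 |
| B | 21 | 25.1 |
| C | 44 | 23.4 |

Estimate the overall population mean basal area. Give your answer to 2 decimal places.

x̄_st = (Σ Nₕx̄ₕ) / (Σ Nₕ) = (61·40.4 + 21·25.1 + 44·23.4) / 126
= 4021.1 / 126 = 31.9135... → 31.91.

31.91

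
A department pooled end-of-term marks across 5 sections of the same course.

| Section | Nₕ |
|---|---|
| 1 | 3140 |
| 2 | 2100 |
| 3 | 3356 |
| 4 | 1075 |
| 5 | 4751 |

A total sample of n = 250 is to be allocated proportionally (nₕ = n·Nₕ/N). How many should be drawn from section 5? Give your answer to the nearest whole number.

Share of section 5 = 4751/14422 = 0.32943.
Allocate 250 × 0.32943 = 82.357... → 82.

82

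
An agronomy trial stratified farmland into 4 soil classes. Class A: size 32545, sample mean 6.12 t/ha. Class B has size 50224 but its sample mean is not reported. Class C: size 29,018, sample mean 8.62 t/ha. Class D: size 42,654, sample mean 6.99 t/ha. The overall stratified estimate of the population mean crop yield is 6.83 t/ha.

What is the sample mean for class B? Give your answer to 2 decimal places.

6.12

N = 32545 + 50224 + 29018 + 42654 = 154441.
Overall total = μ·N = 6.83·154441 = 1054832.03.
Subtract the known strata: 32545·6.12 + 29018·8.62 + 42654·6.99 = 747462.02.
Remaining total for class B: 1054832.03 − 747462.02 = 307370.01.
Divide by its size: 307370.01 / 50224 = 6.1200... → 6.12.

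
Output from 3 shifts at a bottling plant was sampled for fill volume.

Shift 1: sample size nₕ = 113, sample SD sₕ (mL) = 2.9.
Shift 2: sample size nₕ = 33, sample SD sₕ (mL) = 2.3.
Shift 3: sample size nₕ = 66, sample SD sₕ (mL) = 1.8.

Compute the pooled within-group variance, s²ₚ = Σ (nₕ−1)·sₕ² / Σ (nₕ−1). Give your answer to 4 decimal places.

Degrees of freedom: 112 + 32 + 65 = 209.
Σ(nₕ−1)sₕ² = 112·8.41 + 32·5.29 + 65·3.24 = 1321.8.
s²ₚ = 1321.8 / 209 = 6.324402... → 6.3244.

6.3244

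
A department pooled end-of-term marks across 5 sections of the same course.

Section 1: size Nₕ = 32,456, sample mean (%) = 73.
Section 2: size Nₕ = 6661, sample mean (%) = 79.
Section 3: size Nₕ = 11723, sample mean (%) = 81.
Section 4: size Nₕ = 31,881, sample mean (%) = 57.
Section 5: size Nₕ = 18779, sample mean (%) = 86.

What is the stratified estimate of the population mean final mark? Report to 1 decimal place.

N = 101500; weights Wₕ = Nₕ/N = (0.3198, 0.0656, 0.1155, 0.3141, 0.1850).
x̄_st = Σ Wₕ·x̄ₕ = 0.3198·73 + 0.0656·79 + 0.1155·81 + 0.3141·57 + 0.1850·86 ≈ 71.697...
→ 71.7.

71.7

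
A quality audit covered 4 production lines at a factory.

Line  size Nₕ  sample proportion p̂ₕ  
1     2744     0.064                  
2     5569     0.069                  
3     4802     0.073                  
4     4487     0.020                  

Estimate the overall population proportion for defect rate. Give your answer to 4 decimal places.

Wₕ = Nₕ/N with N = 17602: 0.1559, 0.3164, 0.2728, 0.2549.
p̂_st = 0.1559·0.064 + 0.3164·0.069 + 0.2728·0.073 + 0.2549·0.020 ≈ 0.056821... → 0.0568.

0.0568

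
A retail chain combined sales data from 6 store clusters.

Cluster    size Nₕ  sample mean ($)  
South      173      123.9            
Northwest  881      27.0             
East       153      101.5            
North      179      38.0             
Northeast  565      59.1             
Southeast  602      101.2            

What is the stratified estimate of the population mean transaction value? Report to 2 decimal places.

63.40

x̄_st = (Σ Nₕx̄ₕ) / (Σ Nₕ) = (173·123.9 + 881·27.0 + 153·101.5 + 179·38.0 + 565·59.1 + 602·101.2) / 2553
= 161867.1 / 2553 = 63.4027... → 63.40.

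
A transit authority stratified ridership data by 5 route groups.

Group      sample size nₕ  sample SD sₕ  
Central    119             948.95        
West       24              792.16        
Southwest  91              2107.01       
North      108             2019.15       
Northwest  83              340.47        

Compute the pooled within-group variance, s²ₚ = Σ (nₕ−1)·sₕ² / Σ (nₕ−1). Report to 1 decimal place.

2299970.7

Central: (119−1)·948.95² = 118·900506.1025 = 106259720.095
West: (24−1)·792.16² = 23·627517.4656 = 14432901.7088
Southwest: (91−1)·2107.01² = 90·4439491.1401 = 399554202.609
North: (108−1)·2019.15² = 107·4076966.7225 = 436235439.3075
Northwest: (83−1)·340.47² = 82·115919.8209 = 9505425.3138
Numerator = 965987689.0341; denominator = Σ(nₕ−1) = 420.
s²ₚ = 965987689.0341/420 = 2299970.688... → 2299970.7.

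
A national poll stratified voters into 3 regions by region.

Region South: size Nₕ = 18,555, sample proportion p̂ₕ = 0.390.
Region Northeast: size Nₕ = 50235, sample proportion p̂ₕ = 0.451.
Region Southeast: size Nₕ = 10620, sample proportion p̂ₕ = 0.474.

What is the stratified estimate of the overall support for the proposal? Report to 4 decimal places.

N = 18555 + 50235 + 10620 = 79410.
Overall proportion = Σ (Nₕ/N)·p̂ₕ.
Σ Nₕp̂ₕ = 7236.45 + 22655.985 + 5033.88 = 34926.315.
34926.315 / 79410 = 0.439823... → 0.4398.

0.4398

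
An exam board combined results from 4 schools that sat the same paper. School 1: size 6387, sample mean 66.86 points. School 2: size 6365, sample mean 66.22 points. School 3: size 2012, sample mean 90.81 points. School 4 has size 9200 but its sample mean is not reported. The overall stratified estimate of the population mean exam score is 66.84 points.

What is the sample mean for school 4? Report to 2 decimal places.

N = 6387 + 6365 + 2012 + 9200 = 23964.
Overall total = μ·N = 66.84·23964 = 1601753.76.
Subtract the known strata: 6387·66.86 + 6365·66.22 + 2012·90.81 = 1031234.84.
Remaining total for school 4: 1601753.76 − 1031234.84 = 570518.92.
Divide by its size: 570518.92 / 9200 = 62.0129... → 62.01.

62.01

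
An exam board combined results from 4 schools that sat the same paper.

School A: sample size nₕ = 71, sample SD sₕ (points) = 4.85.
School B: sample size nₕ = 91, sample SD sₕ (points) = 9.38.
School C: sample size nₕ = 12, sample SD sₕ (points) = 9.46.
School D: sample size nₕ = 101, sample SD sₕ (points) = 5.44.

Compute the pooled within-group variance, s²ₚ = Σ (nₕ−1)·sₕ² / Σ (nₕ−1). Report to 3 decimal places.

A: (71−1)·4.85² = 70·23.5225 = 1646.575
B: (91−1)·9.38² = 90·87.9844 = 7918.596
C: (12−1)·9.46² = 11·89.4916 = 984.4076
D: (101−1)·5.44² = 100·29.5936 = 2959.36
Numerator = 13508.9386; denominator = Σ(nₕ−1) = 271.
s²ₚ = 13508.9386/271 = 49.84848... → 49.848.

49.848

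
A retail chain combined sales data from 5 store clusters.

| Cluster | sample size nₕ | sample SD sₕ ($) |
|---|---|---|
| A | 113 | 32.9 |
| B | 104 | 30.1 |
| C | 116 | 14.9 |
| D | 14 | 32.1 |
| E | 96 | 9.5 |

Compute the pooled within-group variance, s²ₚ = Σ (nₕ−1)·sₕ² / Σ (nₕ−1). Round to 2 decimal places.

Degrees of freedom: 112 + 103 + 115 + 13 + 95 = 438.
Σ(nₕ−1)sₕ² = 112·1082.41 + 103·906.01 + 115·222.01 + 13·1030.41 + 95·90.25 = 262049.18.
s²ₚ = 262049.18 / 438 = 598.2858... → 598.29.

598.29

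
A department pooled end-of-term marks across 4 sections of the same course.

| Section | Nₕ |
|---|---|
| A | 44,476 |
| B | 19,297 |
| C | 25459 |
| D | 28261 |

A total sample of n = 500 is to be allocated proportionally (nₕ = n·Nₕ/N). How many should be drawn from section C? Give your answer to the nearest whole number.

108

N = 44476 + 19297 + 25459 + 28261 = 117493.
n_C = 500·25459/117493 = 108.343... → 108.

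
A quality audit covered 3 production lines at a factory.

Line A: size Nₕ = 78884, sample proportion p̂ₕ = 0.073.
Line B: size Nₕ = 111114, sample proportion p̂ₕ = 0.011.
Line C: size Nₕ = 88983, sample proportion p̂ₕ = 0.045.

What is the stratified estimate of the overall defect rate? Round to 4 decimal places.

N = 78884 + 111114 + 88983 = 278981.
Overall proportion = Σ (Nₕ/N)·p̂ₕ.
Σ Nₕp̂ₕ = 5758.532 + 1222.254 + 4004.235 = 10985.021.
10985.021 / 278981 = 0.039376... → 0.0394.

0.0394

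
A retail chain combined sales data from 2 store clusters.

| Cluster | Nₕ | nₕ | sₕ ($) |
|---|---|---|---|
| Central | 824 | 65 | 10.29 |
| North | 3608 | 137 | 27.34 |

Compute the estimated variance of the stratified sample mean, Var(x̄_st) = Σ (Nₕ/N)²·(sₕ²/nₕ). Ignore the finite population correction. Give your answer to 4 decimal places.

N = 4432. Term for each stratum: Wₕ²sₕ²/nₕ.
Var(x̄_st) = 0.0563083 + 3.6158467 = 3.6721550 → 3.6722.

3.6722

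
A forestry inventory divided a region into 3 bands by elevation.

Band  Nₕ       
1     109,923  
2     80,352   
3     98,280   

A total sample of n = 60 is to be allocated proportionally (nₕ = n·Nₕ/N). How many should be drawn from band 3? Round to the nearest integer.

N = 109923 + 80352 + 98280 = 288555.
n_3 = 60·98280/288555 = 20.436... → 20.

20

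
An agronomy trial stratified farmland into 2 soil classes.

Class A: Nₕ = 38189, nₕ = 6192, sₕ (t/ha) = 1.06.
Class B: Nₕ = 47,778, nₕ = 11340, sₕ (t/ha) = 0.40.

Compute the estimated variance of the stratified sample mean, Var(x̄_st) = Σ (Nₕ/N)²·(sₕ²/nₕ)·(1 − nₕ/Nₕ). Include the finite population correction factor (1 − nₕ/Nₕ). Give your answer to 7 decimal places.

N = 85967. Term for each stratum: Wₕ²sₕ²/nₕ·(1−nₕ/Nₕ).
Var(x̄_st) = 0.0000300030 + 0.0000033237 = 0.0000333267 → 0.0000333.

0.0000333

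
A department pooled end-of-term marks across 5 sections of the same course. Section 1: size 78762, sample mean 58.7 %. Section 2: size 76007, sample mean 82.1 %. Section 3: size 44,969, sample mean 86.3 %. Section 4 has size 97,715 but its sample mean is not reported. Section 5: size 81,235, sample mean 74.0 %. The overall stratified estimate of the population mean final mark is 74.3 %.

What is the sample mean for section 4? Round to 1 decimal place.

75.5

N = 78762 + 76007 + 44969 + 97715 + 81235 = 378688.
Overall total = μ·N = 74.3·378688 = 28136518.4.
Subtract the known strata: 78762·58.7 + 76007·82.1 + 44969·86.3 + 81235·74.0 = 20755718.8.
Remaining total for section 4: 28136518.4 − 20755718.8 = 7380799.6.
Divide by its size: 7380799.6 / 97715 = 75.534... → 75.5.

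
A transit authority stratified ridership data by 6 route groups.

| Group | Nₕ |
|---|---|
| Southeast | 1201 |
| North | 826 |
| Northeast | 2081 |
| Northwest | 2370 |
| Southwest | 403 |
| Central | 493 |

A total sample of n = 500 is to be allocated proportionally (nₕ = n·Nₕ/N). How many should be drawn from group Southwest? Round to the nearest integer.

27

Share of group Southwest = 403/7374 = 0.05465.
Allocate 500 × 0.05465 = 27.326... → 27.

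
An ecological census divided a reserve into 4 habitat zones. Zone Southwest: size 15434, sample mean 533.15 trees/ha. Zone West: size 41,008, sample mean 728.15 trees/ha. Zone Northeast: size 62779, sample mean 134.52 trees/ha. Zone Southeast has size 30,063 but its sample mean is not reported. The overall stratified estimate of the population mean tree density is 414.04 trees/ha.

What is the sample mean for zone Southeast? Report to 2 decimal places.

Σ Nₕx̄ₕ = N·μ, so 30063·x̄_Southeast = 149284·414.04 − (15434·533.15 + 41008·728.15 + 62779·134.52).
= 61809547.36 − 46533643.38 = 15275903.98.
x̄_Southeast = 15275903.98 / 30063 = 508.1297... → 508.13.

508.13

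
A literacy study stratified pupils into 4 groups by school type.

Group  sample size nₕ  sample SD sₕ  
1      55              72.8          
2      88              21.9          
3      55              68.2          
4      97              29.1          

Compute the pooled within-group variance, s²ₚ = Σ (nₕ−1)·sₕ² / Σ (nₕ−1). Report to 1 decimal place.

1: (55−1)·72.8² = 54·5299.84 = 286191.36
2: (88−1)·21.9² = 87·479.61 = 41726.07
3: (55−1)·68.2² = 54·4651.24 = 251166.96
4: (97−1)·29.1² = 96·846.81 = 81293.76
Numerator = 660378.15; denominator = Σ(nₕ−1) = 291.
s²ₚ = 660378.15/291 = 2269.341... → 2269.3.

2269.3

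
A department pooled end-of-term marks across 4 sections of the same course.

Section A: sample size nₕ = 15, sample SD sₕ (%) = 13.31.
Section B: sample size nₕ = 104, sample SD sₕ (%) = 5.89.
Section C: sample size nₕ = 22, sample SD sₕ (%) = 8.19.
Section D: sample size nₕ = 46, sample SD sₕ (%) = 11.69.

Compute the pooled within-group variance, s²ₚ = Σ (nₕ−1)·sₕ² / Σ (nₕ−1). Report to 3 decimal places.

Degrees of freedom: 14 + 103 + 21 + 45 = 183.
Σ(nₕ−1)sₕ² = 14·177.1561 + 103·34.6921 + 21·67.0761 + 45·136.6561 = 13611.5943.
s²ₚ = 13611.5943 / 183 = 74.38030... → 74.380.

74.380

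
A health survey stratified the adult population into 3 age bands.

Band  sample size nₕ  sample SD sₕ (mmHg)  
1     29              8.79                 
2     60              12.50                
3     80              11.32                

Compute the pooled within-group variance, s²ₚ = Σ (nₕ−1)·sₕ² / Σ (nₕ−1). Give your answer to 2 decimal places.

129.55

Degrees of freedom: 28 + 59 + 79 = 166.
Σ(nₕ−1)sₕ² = 28·77.2641 + 59·156.25 + 79·128.1424 = 21505.3944.
s²ₚ = 21505.3944 / 166 = 129.5506... → 129.55.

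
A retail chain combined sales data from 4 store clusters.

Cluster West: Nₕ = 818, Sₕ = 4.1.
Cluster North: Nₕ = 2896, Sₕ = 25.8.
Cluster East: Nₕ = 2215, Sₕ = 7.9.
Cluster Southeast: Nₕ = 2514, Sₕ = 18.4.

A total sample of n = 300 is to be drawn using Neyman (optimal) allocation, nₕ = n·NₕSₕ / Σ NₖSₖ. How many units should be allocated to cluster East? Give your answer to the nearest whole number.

Σ NₕSₕ = 818·4.1 + 2896·25.8 + 2215·7.9 + 2514·18.4 = 141826.7.
Share for East: 17498.5/141826.7 = 0.12338.
n_East = 300 × 0.12338 = 37.014... → 37.

37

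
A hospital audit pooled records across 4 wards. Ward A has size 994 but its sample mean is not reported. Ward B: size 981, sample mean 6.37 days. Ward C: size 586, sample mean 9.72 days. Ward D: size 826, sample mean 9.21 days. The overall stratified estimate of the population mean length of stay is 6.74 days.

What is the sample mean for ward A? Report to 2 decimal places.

N = 994 + 981 + 586 + 826 = 3387.
Overall total = μ·N = 6.74·3387 = 22828.38.
Subtract the known strata: 981·6.37 + 586·9.72 + 826·9.21 = 19552.35.
Remaining total for ward A: 22828.38 − 19552.35 = 3276.03.
Divide by its size: 3276.03 / 994 = 3.2958... → 3.30.

3.30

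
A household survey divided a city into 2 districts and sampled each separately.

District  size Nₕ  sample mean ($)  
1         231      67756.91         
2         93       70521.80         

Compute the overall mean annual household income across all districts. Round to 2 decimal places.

N = 324; weights Wₕ = Nₕ/N = (0.7130, 0.2870).
x̄_st = Σ Wₕ·x̄ₕ = 0.7130·67756.91 + 0.2870·70521.80 ≈ 68550.5358...
→ 68550.54.

68550.54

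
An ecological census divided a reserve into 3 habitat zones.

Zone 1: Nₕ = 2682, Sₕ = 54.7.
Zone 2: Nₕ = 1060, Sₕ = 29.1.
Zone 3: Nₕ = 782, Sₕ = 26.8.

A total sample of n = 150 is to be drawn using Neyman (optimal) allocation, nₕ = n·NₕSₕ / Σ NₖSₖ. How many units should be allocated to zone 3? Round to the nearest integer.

1: NₕSₕ = 2682·54.7 = 146705.4
2: NₕSₕ = 1060·29.1 = 30846
3: NₕSₕ = 782·26.8 = 20957.6
Σ NₕSₕ = 198509.
n_3 = 150·20957.6/198509 = 15.836... → 16.

16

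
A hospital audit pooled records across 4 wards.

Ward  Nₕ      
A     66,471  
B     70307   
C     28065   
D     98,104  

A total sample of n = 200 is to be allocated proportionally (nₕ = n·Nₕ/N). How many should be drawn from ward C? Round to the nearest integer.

21

Share of ward C = 28065/262947 = 0.10673.
Allocate 200 × 0.10673 = 21.347... → 21.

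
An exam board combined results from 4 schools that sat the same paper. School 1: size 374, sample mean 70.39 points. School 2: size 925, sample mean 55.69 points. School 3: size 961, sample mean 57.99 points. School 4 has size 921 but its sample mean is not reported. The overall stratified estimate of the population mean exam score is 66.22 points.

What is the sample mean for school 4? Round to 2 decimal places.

N = 374 + 925 + 961 + 921 = 3181.
Overall total = μ·N = 66.22·3181 = 210645.82.
Subtract the known strata: 374·70.39 + 925·55.69 + 961·57.99 = 133567.5.
Remaining total for school 4: 210645.82 − 133567.5 = 77078.32.
Divide by its size: 77078.32 / 921 = 83.6898... → 83.69.

83.69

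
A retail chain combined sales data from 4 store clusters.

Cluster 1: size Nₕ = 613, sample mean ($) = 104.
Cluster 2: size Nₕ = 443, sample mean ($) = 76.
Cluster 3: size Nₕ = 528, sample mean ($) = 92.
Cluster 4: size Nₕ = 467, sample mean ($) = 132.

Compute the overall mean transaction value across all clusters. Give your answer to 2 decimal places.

N = 613 + 443 + 528 + 467 = 2051.
Weight each subgroup mean by Nₕ/N and sum.
Σ Nₕx̄ₕ = 613·104 + 443·76 + 528·92 + 467·132 = 63752 + 33668 + 48576 + 61644 = 207640.
Divide by N: 207640 / 2051 = 101.2384... → 101.24.

101.24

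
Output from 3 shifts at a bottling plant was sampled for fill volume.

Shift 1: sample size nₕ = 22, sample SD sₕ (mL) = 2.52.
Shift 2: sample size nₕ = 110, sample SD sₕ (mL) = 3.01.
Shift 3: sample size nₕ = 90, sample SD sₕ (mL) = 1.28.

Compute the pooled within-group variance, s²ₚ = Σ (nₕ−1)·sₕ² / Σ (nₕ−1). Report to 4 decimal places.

1: (22−1)·2.52² = 21·6.3504 = 133.3584
2: (110−1)·3.01² = 109·9.0601 = 987.5509
3: (90−1)·1.28² = 89·1.6384 = 145.8176
Numerator = 1266.7269; denominator = Σ(nₕ−1) = 219.
s²ₚ = 1266.7269/219 = 5.784141... → 5.7841.

5.7841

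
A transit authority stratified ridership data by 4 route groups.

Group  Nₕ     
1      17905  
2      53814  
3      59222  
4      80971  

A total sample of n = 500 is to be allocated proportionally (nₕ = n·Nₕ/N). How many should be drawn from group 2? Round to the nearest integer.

127

N = 17905 + 53814 + 59222 + 80971 = 211912.
n_2 = 500·53814/211912 = 126.973... → 127.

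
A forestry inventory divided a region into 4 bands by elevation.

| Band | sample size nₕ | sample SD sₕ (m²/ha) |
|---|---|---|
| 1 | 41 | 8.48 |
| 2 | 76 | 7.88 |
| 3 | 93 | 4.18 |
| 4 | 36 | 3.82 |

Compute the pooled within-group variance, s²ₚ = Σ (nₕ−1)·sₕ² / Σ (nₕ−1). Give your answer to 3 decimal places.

1: (41−1)·8.48² = 40·71.9104 = 2876.416
2: (76−1)·7.88² = 75·62.0944 = 4657.08
3: (93−1)·4.18² = 92·17.4724 = 1607.4608
4: (36−1)·3.82² = 35·14.5924 = 510.734
Numerator = 9651.6908; denominator = Σ(nₕ−1) = 242.
s²ₚ = 9651.6908/242 = 39.88302... → 39.883.

39.883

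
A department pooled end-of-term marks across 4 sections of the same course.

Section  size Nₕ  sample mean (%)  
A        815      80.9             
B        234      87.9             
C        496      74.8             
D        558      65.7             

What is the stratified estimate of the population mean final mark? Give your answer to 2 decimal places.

N = 2103; weights Wₕ = Nₕ/N = (0.3875, 0.1113, 0.2359, 0.2653).
x̄_st = Σ Wₕ·x̄ₕ = 0.3875·80.9 + 0.1113·87.9 + 0.2359·74.8 + 0.2653·65.7 ≈ 76.2071...
→ 76.21.

76.21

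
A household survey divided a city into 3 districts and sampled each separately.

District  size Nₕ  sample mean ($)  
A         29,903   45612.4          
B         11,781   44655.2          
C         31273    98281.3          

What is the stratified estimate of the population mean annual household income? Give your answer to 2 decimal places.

N = 29903 + 11781 + 31273 = 72957.
The stratified mean weights each stratum mean by its population share Nₕ/N.
Σ Nₕx̄ₕ = 29903·45612.4 + 11781·44655.2 + 31273·98281.3 = 1363947597.2 + 526082911.2 + 3073551094.9 = 4963581603.3.
Divide by N: 4963581603.3 / 72957 = 68034.3436... → 68034.34.

68034.34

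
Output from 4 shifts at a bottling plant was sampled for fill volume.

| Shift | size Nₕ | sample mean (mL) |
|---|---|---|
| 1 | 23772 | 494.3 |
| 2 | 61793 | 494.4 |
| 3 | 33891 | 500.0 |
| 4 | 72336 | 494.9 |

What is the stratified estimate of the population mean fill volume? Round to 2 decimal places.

495.57

N = 23772 + 61793 + 33891 + 72336 = 191792.
Weight each subgroup mean by Nₕ/N and sum.
Σ Nₕx̄ₕ = 23772·494.3 + 61793·494.4 + 33891·500.0 + 72336·494.9 = 11750499.6 + 30550459.2 + 16945500 + 35799086.4 = 95045545.2.
Divide by N: 95045545.2 / 191792 = 495.5657... → 495.57.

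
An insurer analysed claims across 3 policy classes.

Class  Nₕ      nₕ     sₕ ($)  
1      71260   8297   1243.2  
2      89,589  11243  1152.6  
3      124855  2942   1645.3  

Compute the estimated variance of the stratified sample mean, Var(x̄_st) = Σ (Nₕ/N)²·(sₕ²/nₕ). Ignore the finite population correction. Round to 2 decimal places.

198.93

N = 285704; Wₕ = Nₕ/N.
class 1: (71260/285704)²·1243.2²/8297 = 11.58830
class 2: (89589/285704)²·1152.6²/11243 = 11.61855
class 3: (124855/285704)²·1645.3²/2942 = 175.72225
Sum = 198.92910 → 198.93.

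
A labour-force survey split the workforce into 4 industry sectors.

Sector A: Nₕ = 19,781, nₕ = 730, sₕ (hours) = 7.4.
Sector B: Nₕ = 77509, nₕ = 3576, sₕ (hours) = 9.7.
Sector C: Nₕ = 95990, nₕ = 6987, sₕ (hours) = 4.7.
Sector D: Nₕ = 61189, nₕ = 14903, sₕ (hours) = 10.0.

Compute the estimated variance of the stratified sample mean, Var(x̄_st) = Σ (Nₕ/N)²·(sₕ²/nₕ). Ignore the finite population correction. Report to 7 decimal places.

0.0037322

N = 254469; Wₕ = Nₕ/N.
sector A: (19781/254469)²·7.4²/730 = 0.0004532808
sector B: (77509/254469)²·9.7²/3576 = 0.0024410713
sector C: (95990/254469)²·4.7²/6987 = 0.0004498702
sector D: (61189/254469)²·10.0²/14903 = 0.0003879746
Sum = 0.0037321968 → 0.0037322.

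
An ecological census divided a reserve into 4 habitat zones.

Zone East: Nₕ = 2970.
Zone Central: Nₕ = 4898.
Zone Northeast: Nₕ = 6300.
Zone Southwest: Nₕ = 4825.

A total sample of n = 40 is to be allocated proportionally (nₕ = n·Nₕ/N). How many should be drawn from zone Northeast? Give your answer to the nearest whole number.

N = 2970 + 4898 + 6300 + 4825 = 18993.
n_Northeast = 40·6300/18993 = 13.268... → 13.

13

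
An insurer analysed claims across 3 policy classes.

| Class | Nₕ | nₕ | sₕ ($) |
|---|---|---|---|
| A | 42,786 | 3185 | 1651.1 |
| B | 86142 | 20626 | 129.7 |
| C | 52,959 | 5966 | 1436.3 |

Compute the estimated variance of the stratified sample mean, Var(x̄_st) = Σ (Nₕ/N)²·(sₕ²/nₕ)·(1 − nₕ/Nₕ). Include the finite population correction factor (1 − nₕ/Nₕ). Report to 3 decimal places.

69.988

N = 181887. Term for each stratum: Wₕ²sₕ²/nₕ·(1−nₕ/Nₕ).
Var(x̄_st) = 43.837102 + 0.139131 + 26.012177 = 69.988410 → 69.988.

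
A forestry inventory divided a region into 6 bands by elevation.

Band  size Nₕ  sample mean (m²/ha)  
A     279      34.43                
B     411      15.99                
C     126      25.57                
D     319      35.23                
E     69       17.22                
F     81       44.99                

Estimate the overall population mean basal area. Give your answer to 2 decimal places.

27.60

N = 279 + 411 + 126 + 319 + 69 + 81 = 1285.
Overall mean = Σ (Nₕ/N)·x̄ₕ — weight by population share, not a simple average.
Σ Nₕx̄ₕ = 279·34.43 + 411·15.99 + 126·25.57 + 319·35.23 + 69·17.22 + 81·44.99 = 9605.97 + 6571.89 + 3221.82 + 11238.37 + 1188.18 + 3644.19 = 35470.42.
Divide by N: 35470.42 / 1285 = 27.6034... → 27.60.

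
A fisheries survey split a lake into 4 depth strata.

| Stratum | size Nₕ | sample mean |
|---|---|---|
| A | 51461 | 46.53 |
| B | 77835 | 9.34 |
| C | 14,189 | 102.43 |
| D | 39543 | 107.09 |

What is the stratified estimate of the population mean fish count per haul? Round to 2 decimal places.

N = 183028; weights Wₕ = Nₕ/N = (0.2812, 0.4253, 0.0775, 0.2160).
x̄_st = Σ Wₕ·x̄ₕ = 0.2812·46.53 + 0.4253·9.34 + 0.0775·102.43 + 0.2160·107.09 ≈ 48.1320...
→ 48.13.

48.13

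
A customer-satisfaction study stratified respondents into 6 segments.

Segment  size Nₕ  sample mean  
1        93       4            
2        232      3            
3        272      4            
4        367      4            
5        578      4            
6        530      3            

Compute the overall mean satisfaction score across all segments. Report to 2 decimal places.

N = 93 + 232 + 272 + 367 + 578 + 530 = 2072.
The stratified mean weights each stratum mean by its population share Nₕ/N.
Σ Nₕx̄ₕ = 93·4 + 232·3 + 272·4 + 367·4 + 578·4 + 530·3 = 372 + 696 + 1088 + 1468 + 2312 + 1590 = 7526.
Divide by N: 7526 / 2072 = 3.6322... → 3.63.

3.63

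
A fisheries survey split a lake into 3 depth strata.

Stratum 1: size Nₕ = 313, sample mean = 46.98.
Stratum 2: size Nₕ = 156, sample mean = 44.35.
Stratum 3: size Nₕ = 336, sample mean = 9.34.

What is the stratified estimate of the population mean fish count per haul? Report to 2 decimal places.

x̄_st = (Σ Nₕx̄ₕ) / (Σ Nₕ) = (313·46.98 + 156·44.35 + 336·9.34) / 805
= 24761.58 / 805 = 30.7597... → 30.76.

30.76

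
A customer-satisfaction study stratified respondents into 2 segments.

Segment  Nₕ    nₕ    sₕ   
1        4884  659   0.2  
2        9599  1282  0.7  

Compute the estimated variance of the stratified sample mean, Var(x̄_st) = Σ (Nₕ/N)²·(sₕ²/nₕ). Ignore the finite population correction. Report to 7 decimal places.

0.0001748

N = 14483; Wₕ = Nₕ/N.
segment 1: (4884/14483)²·0.2²/659 = 0.0000069025
segment 2: (9599/14483)²·0.7²/1282 = 0.0001678970
Sum = 0.0001747996 → 0.0001748.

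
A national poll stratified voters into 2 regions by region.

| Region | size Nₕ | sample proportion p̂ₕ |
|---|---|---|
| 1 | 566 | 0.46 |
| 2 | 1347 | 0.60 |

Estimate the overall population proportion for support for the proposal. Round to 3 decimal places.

0.559

Wₕ = Nₕ/N with N = 1913: 0.2959, 0.7041.
p̂_st = 0.2959·0.46 + 0.7041·0.60 ≈ 0.55858... → 0.559.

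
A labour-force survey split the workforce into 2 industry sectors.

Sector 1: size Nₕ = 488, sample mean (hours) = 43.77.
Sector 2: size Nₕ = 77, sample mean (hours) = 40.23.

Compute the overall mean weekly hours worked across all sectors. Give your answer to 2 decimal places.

43.29

N = 565; weights Wₕ = Nₕ/N = (0.8637, 0.1363).
x̄_st = Σ Wₕ·x̄ₕ = 0.8637·43.77 + 0.1363·40.23 ≈ 43.2876...
→ 43.29.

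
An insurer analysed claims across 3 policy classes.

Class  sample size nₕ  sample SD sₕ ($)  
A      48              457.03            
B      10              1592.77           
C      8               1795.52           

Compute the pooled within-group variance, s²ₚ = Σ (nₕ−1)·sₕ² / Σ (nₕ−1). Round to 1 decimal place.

Degrees of freedom: 47 + 9 + 7 = 63.
Σ(nₕ−1)sₕ² = 47·208876.4209 + 9·2536916.2729 + 7·3223892.0704 = 55216682.7312.
s²ₚ = 55216682.7312 / 63 = 876455.281... → 876455.3.

876455.3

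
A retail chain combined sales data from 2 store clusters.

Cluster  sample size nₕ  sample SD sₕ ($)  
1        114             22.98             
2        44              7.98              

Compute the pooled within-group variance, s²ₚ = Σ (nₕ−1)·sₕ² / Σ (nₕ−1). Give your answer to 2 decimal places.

Degrees of freedom: 113 + 43 = 156.
Σ(nₕ−1)sₕ² = 113·528.0804 + 43·63.6804 = 62411.3424.
s²ₚ = 62411.3424 / 156 = 400.0727... → 400.07.

400.07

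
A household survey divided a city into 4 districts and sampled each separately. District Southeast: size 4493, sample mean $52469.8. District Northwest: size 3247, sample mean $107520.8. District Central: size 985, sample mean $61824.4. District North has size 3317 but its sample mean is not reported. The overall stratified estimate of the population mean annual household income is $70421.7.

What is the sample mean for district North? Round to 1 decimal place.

Σ Nₕx̄ₕ = N·μ, so 3317·x̄_North = 12042·70421.7 − (4493·52469.8 + 3247·107520.8 + 985·61824.4).
= 848018111.4 − 645763883 = 202254228.4.
x̄_North = 202254228.4 / 3317 = 60975.046... → 60975.0.

60975.0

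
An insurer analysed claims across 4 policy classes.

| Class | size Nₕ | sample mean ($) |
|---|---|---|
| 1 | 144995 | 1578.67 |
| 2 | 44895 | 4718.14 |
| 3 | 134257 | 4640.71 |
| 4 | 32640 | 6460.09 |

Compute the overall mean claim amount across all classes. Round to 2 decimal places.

N = 144995 + 44895 + 134257 + 32640 = 356787.
Overall mean = Σ (Nₕ/N)·x̄ₕ — weight by population share, not a simple average.
Σ Nₕx̄ₕ = 144995·1578.67 + 44895·4718.14 + 134257·4640.71 + 32640·6460.09 = 228899256.65 + 211820895.3 + 623047802.47 + 210857337.6 = 1274625292.02.
Divide by N: 1274625292.02 / 356787 = 3572.5105... → 3572.51.

3572.51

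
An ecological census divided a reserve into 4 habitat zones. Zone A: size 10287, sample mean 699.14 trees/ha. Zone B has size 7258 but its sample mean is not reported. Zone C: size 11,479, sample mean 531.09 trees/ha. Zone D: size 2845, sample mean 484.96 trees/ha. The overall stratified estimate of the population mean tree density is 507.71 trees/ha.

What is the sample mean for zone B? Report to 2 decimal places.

Σ Nₕx̄ₕ = N·μ, so 7258·x̄_B = 31869·507.71 − (10287·699.14 + 11479·531.09 + 2845·484.96).
= 16180209.99 − 14668146.49 = 1512063.5.
x̄_B = 1512063.5 / 7258 = 208.3306... → 208.33.

208.33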